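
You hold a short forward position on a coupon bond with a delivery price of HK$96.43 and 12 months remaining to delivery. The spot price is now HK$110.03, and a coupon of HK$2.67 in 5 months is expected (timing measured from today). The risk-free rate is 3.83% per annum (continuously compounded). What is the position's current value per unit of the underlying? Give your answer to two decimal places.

PV(remaining coupons) I = 2.67·e^(−0.0383·5/12) = 2.6277
Current forward F = (S − I)·e^(rT) = (110.03 − 2.6277)·e^(0.0383·12/12) = 107.4023 × 1.039043 = 111.5956
Value (long) = (F − K)·e^(−rT) = (111.5956 − 96.43) × 0.962424 = 14.5957
Short position value = −(long value) = -HK$14.60

-HK$14.60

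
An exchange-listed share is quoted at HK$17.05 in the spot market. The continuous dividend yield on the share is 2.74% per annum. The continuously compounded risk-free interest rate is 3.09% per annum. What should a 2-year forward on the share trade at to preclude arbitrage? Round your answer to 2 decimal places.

F = S·e^((r − q)T) = 17.05 · e^((0.0309 − 0.0274) × 2)
= 17.05 · e^0.007000 = 17.05 × 1.007025
F = HK$17.17

HK$17.17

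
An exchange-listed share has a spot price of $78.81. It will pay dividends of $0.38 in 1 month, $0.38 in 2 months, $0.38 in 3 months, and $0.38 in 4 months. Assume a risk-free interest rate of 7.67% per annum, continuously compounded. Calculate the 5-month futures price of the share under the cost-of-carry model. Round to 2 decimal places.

$79.82

PV(dividends) I = 0.38·e^(−0.0767·1/12) + 0.38·e^(−0.0767·2/12) + 0.38·e^(−0.0767·3/12) + 0.38·e^(−0.0767·4/12)
I = 0.3776 + 0.3752 + 0.3728 + 0.3704 = 1.4960
F = (S − I)·e^(rT) = (78.81 − 1.4960) · e^(0.0767·5/12)
= 77.3140 · e^0.031958 = 77.3140 × 1.032474 = $79.82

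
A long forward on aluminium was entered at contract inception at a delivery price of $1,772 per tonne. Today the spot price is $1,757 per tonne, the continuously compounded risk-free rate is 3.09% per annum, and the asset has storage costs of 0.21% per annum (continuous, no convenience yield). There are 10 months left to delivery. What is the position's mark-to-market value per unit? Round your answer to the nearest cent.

Current fair forward for the remaining 10 months: F = S·e^((r + u)·T), (r + u) = 0.0309 + 0.0021 = 0.0330
F = 1757 · e^(0.0330 × 10/12) = 1757 × 1.02788162 = 1805.9880
Value of long forward = (F − K)·e^(−rT) = (1805.9880 − 1772) · e^(−0.0309·10/12)
= 33.9880 × 0.97457870 = 33.12

$33.12 per tonne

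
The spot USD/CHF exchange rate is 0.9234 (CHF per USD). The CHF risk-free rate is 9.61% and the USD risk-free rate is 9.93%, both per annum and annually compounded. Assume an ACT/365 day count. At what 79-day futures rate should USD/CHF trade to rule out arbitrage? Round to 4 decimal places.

0.9228

By covered interest parity, F = S · (1+r_CHF)^T / (1+r_USD)^T
= 0.9234 × 1.020059 / 1.020702 = 0.9234 × 0.999370
F = 0.9228 CHF per USD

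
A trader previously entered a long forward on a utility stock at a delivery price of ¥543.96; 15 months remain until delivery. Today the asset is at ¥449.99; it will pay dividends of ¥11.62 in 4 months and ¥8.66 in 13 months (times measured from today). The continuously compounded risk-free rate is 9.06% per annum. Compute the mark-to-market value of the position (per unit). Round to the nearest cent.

PV(remaining dividends) I = 11.62·e^(−0.0906·4/12) + 8.66·e^(−0.0906·13/12) = 19.1247
Current forward F = (S − I)·e^(rT) = (449.99 − 19.1247)·e^(0.0906·15/12) = 430.8653 × 1.119912 = 482.5312
Value (long) = (F − K)·e^(−rT) = (482.5312 − 543.96) × 0.892927 = -54.8514
Value = -¥54.85

-¥54.85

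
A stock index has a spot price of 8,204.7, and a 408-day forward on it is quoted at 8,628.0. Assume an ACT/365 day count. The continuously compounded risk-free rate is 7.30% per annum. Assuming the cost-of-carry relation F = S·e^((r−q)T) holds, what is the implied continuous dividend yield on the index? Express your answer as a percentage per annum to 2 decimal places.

2.80%

From F = S·e^((r−q)T): (r − q) = ln(F/S)/T
ln(8628.0/8204.7) = ln(1.051592) = 0.050305
(r − q) = 0.050305 / (408/365) = 0.045003
q = r − ln(F/S)/T = 0.0730 − 0.045003 = 0.027997
q = 2.80%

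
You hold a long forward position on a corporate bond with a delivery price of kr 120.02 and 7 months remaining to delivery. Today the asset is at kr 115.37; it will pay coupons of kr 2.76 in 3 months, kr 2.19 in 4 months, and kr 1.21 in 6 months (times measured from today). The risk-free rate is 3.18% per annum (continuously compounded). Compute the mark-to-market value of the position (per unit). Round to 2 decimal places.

-kr 8.54

PV(remaining coupons) I = 2.76·e^(−0.0318·3/12) + 2.19·e^(−0.0318·4/12) + 1.21·e^(−0.0318·6/12) = 6.0960
Current forward F = (S − I)·e^(rT) = (115.37 − 6.0960)·e^(0.0318·7/12) = 109.2740 × 1.018723 = 111.3199
Value (long) = (F − K)·e^(−rT) = (111.3199 − 120.02) × 0.981621 = -8.5402
Value = -kr 8.54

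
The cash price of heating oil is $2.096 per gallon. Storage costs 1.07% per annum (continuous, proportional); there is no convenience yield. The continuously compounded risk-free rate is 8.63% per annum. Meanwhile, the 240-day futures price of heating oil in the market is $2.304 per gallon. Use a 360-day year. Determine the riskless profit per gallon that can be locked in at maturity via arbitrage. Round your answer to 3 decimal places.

Fair futures: F* = S·e^(carry·T), with carry = (r + u) = 0.0863 + 0.0107 = 0.0970
F* = 2.096 · e^(0.0970 × 240/360) = 2.096 · e^0.064667 = 2.096 × 1.066804 = $2.2360
Market $2.304 > fair $2.2360: forward overpriced → cash-and-carry (buy spot, short the forward).
At maturity, profit = |F_mkt − F*| = |2.304 − 2.2360| = $0.068 per gallon

$0.068 per gallon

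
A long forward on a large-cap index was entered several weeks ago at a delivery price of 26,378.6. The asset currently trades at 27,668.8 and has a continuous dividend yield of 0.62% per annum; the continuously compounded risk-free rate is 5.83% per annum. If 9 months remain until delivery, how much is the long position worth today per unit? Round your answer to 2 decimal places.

Current fair forward for the remaining 9 months: F = S·e^((r − q)·T), (r − q) = 0.0583 − 0.0062 = 0.0521
F = 27668.8 · e^(0.0521 × 9/12) = 27668.8 × 1.03984847 = 28771.3593
Value of long forward = (F − K)·e^(−rT) = (28771.3593 − 26378.6) · e^(−0.0583·9/12)
= 2392.7593 × 0.95721716 = 2290.39

2290.39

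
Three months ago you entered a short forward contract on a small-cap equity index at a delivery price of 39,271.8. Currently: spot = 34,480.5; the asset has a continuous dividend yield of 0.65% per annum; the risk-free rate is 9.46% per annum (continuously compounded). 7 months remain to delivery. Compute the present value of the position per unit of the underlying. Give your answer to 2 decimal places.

2813.35

Current fair forward for the remaining 7 months: F = S·e^((r − q)·T), (r − q) = 0.0946 − 0.0065 = 0.0881
F = 34480.5 · e^(0.0881 × 7/12) = 34480.5 × 1.05273513 = 36298.8336
Value of long forward = (F − K)·e^(−rT) = (36298.8336 − 39271.8) · e^(−0.0946·7/12)
= -2972.9664 × 0.94631164 = -2813.35
Short position value = −(long value) = 2813.35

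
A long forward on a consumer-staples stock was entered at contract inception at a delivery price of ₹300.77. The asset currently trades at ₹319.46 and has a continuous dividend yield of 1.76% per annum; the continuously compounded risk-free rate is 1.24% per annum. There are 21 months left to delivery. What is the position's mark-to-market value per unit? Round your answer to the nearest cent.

₹15.46

Current fair forward for the remaining 21 months: F = S·e^((r − q)·T), (r − q) = 0.0124 − 0.0176 = -0.0052
F = 319.46 · e^(-0.0052 × 21/12) = 319.46 × 0.990941 = 316.5660
Value of long forward = (F − K)·e^(−rT) = (316.5660 − 300.77) · e^(−0.0124·21/12)
= 15.7960 × 0.978534 = 15.46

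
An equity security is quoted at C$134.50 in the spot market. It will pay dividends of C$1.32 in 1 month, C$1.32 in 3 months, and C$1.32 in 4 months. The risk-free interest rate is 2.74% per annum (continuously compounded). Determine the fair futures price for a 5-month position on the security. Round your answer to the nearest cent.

PV(dividends) I = 1.32·e^(−0.0274·1/12) + 1.32·e^(−0.0274·3/12) + 1.32·e^(−0.0274·4/12)
I = 1.3170 + 1.3110 + 1.3080 = 3.9360
F = (S − I)·e^(rT) = (134.50 − 3.9360) · e^(0.0274·5/12)
= 130.5640 · e^0.011417 = 130.5640 × 1.011482 = C$132.06

C$132.06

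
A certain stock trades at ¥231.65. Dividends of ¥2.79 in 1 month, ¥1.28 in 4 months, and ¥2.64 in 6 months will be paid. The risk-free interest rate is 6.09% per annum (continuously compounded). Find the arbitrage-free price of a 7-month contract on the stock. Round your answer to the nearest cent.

¥233.20

PV(dividends) I = 2.79·e^(−0.0609·1/12) + 1.28·e^(−0.0609·4/12) + 2.64·e^(−0.0609·6/12)
I = 2.7759 + 1.2543 + 2.5608 = 6.5910
F = (S − I)·e^(rT) = (231.65 − 6.5910) · e^(0.0609·7/12)
= 225.0590 · e^0.035525 = 225.0590 × 1.036164 = ¥233.20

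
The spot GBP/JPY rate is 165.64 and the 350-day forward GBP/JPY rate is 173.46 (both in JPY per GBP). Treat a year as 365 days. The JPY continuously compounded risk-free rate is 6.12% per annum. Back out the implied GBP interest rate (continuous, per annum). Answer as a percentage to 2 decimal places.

F = S·e^((r_JPY − r_GBP)T) ⇒ r_GBP = r_JPY − ln(F/S)/T
ln(173.46/165.64) = 0.046130; /(350/365) = 0.048107
r_GBP = 0.0612 − 0.048107 = 0.013093
r_GBP = 1.31%

1.31%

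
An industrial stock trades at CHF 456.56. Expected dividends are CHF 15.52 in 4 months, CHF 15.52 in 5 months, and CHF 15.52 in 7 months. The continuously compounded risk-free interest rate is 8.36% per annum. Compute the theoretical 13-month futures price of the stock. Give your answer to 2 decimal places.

PV(dividends) I = 15.52·e^(−0.0836·4/12) + 15.52·e^(−0.0836·5/12) + 15.52·e^(−0.0836·7/12)
I = 15.0935 + 14.9887 + 14.7813 = 44.8635
F = (S − I)·e^(rT) = (456.56 − 44.8635) · e^(0.0836·13/12)
= 411.6965 · e^0.090567 = 411.6965 × 1.094795 = CHF 450.72

CHF 450.72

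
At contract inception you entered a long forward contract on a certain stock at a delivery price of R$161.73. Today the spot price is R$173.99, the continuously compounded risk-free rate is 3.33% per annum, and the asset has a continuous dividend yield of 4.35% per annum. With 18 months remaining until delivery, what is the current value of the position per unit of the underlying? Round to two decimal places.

R$9.15

Current fair forward for the remaining 18 months: F = S·e^((r − q)·T), (r − q) = 0.0333 − 0.0435 = -0.0102
F = 173.99 · e^(-0.0102 × 18/12) = 173.99 × 0.984816 = 171.3481
Value of long forward = (F − K)·e^(−rT) = (171.3481 − 161.73) · e^(−0.0333·18/12)
= 9.6181 × 0.951277 = 9.15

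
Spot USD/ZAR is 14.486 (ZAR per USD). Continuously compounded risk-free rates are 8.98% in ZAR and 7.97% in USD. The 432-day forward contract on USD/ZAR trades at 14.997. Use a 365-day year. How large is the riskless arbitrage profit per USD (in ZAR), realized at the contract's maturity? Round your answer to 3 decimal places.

0.337 per USD (in ZAR)

Fair forward: F* = S·e^(carry·T), with carry = (r_ZAR − r_USD) = 0.0898 − 0.0797 = 0.0101
F* = 14.486 · e^(0.0101 × 432/365) = 14.486 · e^0.011954 = 14.486 × 1.012026 = 14.6602
Market 14.997 > fair 14.6602: forward overpriced → cash-and-carry (buy spot, short the forward).
At maturity, profit = |F_mkt − F*| = |14.997 − 14.6602| = 0.337 per USD (in ZAR)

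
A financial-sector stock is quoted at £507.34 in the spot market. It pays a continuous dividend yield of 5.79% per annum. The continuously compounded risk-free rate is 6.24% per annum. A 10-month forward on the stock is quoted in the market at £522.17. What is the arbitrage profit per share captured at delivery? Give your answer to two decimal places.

Fair forward: F* = S·e^(carry·T), with carry = (r − q) = 0.0624 − 0.0579 = 0.0045
F* = 507.34 · e^(0.0045 × 10/12) = 507.34 · e^0.003750 = 507.34 × 1.003757 = £509.2461
Market £522.17 > fair £509.2461: forward overpriced → cash-and-carry (buy spot, short the forward).
At maturity, profit = |F_mkt − F*| = |522.17 − 509.2461| = £12.92 per share

£12.92 per share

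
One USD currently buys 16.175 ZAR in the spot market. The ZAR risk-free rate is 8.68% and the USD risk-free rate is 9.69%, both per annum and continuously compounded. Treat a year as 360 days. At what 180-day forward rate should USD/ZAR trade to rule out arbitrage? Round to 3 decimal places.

16.094

F = S·e^((r_ZAR − r_USD)T) = 16.175 · e^((0.0868 − 0.0969) × 180/360)
= 16.175 · e^-0.005050 = 16.175 × 0.994963
F = 16.094 ZAR per USD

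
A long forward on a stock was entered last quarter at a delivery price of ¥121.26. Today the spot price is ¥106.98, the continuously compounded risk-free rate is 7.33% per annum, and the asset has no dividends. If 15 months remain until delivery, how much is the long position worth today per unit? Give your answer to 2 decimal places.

-¥3.66

Current fair forward for the remaining 15 months: F = S·e^(r·T), r = 0.0733
F = 106.98 · e^(0.0733 × 15/12) = 106.98 × 1.095954 = 117.2452
Value of long forward = (F − K)·e^(−rT) = (117.2452 − 121.26) · e^(−0.0733·15/12)
= -4.0148 × 0.912447 = -3.66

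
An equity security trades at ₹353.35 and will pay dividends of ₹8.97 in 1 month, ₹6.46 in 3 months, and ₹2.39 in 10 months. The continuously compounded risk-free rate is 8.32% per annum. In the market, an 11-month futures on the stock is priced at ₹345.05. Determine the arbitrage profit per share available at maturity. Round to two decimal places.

₹17.45 per share

PV(dividends) I = 8.97·e^(−0.0832·1/12) + 6.46·e^(−0.0832·3/12) + 2.39·e^(−0.0832·10/12) = 17.4650
Fair futures F* = (S − I)·e^(rT) = (353.35 − 17.4650)·e^0.076267 = 335.8850 × 1.079251 = 362.5042
Market ₹345.05 < fair 362.5042: forward underpriced → reverse cash-and-carry (short the stock, invest proceeds at r, pay the dividends, go long the forward).
Profit at T = |F_mkt − F*| = |345.05 − 362.5042| = ₹17.45 per share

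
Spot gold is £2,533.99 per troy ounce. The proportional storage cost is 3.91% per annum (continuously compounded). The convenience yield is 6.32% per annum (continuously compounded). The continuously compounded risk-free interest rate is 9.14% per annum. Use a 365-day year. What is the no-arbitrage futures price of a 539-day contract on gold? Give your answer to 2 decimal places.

Net carry = r + u − y = 0.0914 + 0.0391 − 0.0632 = 0.0673
F = S·e^((r+u−y)T) = 2533.99 · e^(0.0673 × 539/365) = 2533.99 · e^0.09938274
= 2533.99 × 1.10448895 = £2,798.76 per troy ounce

£2,798.76 per troy ounce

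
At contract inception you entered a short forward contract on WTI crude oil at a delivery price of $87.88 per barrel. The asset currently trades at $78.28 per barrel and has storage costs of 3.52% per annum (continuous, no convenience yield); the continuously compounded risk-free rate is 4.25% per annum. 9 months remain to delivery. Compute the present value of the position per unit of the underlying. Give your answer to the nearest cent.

Current fair forward for the remaining 9 months: F = S·e^((r + u)·T), (r + u) = 0.0425 + 0.0352 = 0.0777
F = 78.28 · e^(0.0777 × 9/12) = 78.28 × 1.060006 = 82.9773
Value of long forward = (F − K)·e^(−rT) = (82.9773 − 87.88) · e^(−0.0425·9/12)
= -4.9027 × 0.968628 = -4.75
Short position value = −(long value) = $4.75

$4.75 per barrel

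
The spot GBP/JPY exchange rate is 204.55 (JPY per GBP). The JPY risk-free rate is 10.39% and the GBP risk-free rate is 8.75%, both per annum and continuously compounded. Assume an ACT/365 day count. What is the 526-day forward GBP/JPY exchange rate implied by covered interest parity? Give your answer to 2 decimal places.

209.44

F = S·e^((r_JPY − r_GBP)T) = 204.55 · e^((0.1039 − 0.0875) × 526/365)
= 204.55 · e^0.023634 = 204.55 × 1.023915
F = 209.44 JPY per GBP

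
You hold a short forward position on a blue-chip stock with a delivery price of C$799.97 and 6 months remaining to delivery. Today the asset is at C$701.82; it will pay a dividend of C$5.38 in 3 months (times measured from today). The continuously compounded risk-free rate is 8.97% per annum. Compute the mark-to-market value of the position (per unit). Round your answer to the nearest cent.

PV(remaining dividends) I = 5.38·e^(−0.0897·3/12) = 5.2607
Current forward F = (S − I)·e^(rT) = (701.82 − 5.2607)·e^(0.0897·6/12) = 696.5593 × 1.045871 = 728.5112
Value (long) = (F − K)·e^(−rT) = (728.5112 − 799.97) × 0.956141 = -68.3247
Short position value = −(long value) = C$68.32

C$68.32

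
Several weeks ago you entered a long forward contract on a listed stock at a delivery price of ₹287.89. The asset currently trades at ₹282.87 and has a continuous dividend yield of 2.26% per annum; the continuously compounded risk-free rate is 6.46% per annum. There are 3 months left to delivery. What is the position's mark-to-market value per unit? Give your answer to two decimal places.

Current fair forward for the remaining 3 months: F = S·e^((r − q)·T), (r − q) = 0.0646 − 0.0226 = 0.0420
F = 282.87 · e^(0.0420 × 3/12) = 282.87 × 1.010555 = 285.8557
Value of long forward = (F − K)·e^(−rT) = (285.8557 − 287.89) · e^(−0.0646·3/12)
= -2.0343 × 0.983980 = -2.00

-₹2.00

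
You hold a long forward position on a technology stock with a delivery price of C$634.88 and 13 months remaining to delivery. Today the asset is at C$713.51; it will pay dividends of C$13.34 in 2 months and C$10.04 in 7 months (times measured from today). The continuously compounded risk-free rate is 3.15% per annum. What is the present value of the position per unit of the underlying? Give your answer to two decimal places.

C$76.80

PV(remaining dividends) I = 13.34·e^(−0.0315·2/12) + 10.04·e^(−0.0315·7/12) = 23.1273
Current forward F = (S − I)·e^(rT) = (713.51 − 23.1273)·e^(0.0315·13/12) = 690.3827 × 1.034714 = 714.3486
Value (long) = (F − K)·e^(−rT) = (714.3486 − 634.88) × 0.966451 = 76.8025
Value = C$76.80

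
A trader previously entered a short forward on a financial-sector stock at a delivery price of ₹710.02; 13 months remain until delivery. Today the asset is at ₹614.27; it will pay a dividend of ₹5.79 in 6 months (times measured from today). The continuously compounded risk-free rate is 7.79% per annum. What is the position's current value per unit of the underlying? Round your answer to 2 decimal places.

PV(remaining dividends) I = 5.79·e^(−0.0779·6/12) = 5.5688
Current forward F = (S − I)·e^(rT) = (614.27 − 5.5688)·e^(0.0779·13/12) = 608.7012 × 1.088055 = 662.3004
Value (long) = (F − K)·e^(−rT) = (662.3004 − 710.02) × 0.919071 = -43.8577
Short position value = −(long value) = ₹43.86

₹43.86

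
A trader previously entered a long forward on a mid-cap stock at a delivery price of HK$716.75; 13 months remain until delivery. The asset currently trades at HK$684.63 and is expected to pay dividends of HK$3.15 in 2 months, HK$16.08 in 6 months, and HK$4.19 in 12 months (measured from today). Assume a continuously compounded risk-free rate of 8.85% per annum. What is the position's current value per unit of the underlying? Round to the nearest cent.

HK$11.08

PV(remaining dividends) I = 3.15·e^(−0.0885·2/12) + 16.08·e^(−0.0885·6/12) + 4.19·e^(−0.0885·12/12) = 22.3230
Current forward F = (S − I)·e^(rT) = (684.63 − 22.3230)·e^(0.0885·13/12) = 662.3070 × 1.100621 = 728.9490
Value (long) = (F − K)·e^(−rT) = (728.9490 − 716.75) × 0.908578 = 11.0837
Value = HK$11.08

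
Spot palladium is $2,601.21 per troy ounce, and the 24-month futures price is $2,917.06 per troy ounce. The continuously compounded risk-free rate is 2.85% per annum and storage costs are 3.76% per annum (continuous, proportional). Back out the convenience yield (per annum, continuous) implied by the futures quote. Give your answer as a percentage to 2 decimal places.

0.88%

F = S·e^((r+u−y)T) ⇒ (r+u−y) = ln(F/S)/T
ln(2917.06/2601.21) = 0.114600; /T ⇒ 0.057300
y = r + u − ln(F/S)/T = 0.0285 + 0.0376 − 0.057300 = 0.008800
y = 0.88%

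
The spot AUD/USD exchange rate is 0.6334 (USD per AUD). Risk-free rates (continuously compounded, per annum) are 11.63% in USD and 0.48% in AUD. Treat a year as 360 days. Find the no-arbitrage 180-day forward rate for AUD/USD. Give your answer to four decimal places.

F = S·e^((r_USD − r_AUD)T) = 0.6334 · e^((0.1163 − 0.0048) × 180/360)
= 0.6334 · e^0.055750 = 0.6334 × 1.057333
F = 0.6697 USD per AUD

0.6697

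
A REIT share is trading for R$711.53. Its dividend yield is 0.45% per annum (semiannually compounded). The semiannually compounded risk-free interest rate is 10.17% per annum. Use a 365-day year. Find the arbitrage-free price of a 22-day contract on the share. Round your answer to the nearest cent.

F = S · (1+r/2)^(2T) / (1+q/2)^(2T)
= 711.53 × 1.005997 / 1.000271 = 711.53 × 1.005724
F = R$715.60

R$715.60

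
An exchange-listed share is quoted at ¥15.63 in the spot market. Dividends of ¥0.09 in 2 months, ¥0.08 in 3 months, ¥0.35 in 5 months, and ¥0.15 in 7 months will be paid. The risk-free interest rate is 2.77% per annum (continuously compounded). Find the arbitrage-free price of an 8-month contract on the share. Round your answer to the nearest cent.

PV(dividends) I = 0.09·e^(−0.0277·2/12) + 0.08·e^(−0.0277·3/12) + 0.35·e^(−0.0277·5/12) + 0.15·e^(−0.0277·7/12)
I = 0.0896 + 0.0794 + 0.3460 + 0.1476 = 0.6626
F = (S − I)·e^(rT) = (15.63 − 0.6626) · e^(0.0277·8/12)
= 14.9674 · e^0.018467 = 14.9674 × 1.018639 = ¥15.25

¥15.25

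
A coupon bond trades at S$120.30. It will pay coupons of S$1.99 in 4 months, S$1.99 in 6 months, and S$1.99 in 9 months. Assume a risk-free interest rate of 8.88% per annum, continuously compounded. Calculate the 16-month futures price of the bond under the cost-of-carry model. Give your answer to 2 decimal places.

PV(coupons) I = 1.99·e^(−0.0888·4/12) + 1.99·e^(−0.0888·6/12) + 1.99·e^(−0.0888·9/12)
I = 1.9320 + 1.9036 + 1.8618 = 5.6974
F = (S − I)·e^(rT) = (120.30 − 5.6974) · e^(0.0888·16/12)
= 114.6026 · e^0.118400 = 114.6026 × 1.125694 = S$129.01

S$129.01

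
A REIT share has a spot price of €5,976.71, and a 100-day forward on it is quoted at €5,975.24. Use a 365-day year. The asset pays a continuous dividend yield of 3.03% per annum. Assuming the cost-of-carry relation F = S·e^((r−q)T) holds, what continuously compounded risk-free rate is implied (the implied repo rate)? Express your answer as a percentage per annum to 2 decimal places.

2.94%

From F = S·e^((r−q)T): (r − q) = ln(F/S)/T
ln(5975.24/5976.71) = ln(0.999754) = -0.000246
(r − q) = -0.000246 / (100/365) = -0.000898
r = ln(F/S)/T + q = -0.000898 + 0.0303 = 0.029402
r = 2.94%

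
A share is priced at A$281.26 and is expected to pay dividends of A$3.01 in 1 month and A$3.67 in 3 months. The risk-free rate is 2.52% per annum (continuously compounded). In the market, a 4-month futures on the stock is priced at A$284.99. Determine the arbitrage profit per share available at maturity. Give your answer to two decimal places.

PV(dividends) I = 3.01·e^(−0.0252·1/12) + 3.67·e^(−0.0252·3/12) = 6.6506
Fair futures F* = (S − I)·e^(rT) = (281.26 − 6.6506)·e^0.008400 = 274.6094 × 1.008435 = 276.9257
Market A$284.99 > fair 276.9257: forward overpriced → cash-and-carry (borrow at r, buy the stock and collect the dividends, short the forward).
Profit at T = |F_mkt − F*| = |284.99 − 276.9257| = A$8.06 per share

A$8.06 per share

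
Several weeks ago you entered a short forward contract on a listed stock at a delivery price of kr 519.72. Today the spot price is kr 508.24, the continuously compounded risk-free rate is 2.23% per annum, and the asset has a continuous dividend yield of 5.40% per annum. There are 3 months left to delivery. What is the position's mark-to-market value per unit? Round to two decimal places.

Current fair forward for the remaining 3 months: F = S·e^((r − q)·T), (r − q) = 0.0223 − 0.0540 = -0.0317
F = 508.24 · e^(-0.0317 × 3/12) = 508.24 × 0.992106 = 504.2280
Value of long forward = (F − K)·e^(−rT) = (504.2280 − 519.72) · e^(−0.0223·3/12)
= -15.4920 × 0.994441 = -15.41
Short position value = −(long value) = kr 15.41

kr 15.41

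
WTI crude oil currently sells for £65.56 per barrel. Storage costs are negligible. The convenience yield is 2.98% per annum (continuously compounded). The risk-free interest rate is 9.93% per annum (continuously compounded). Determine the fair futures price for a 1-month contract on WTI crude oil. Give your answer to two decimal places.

Net carry = r + u − y = 0.0993 + 0.0000 − 0.0298 = 0.0695
F = S·e^((r+u−y)T) = 65.56 · e^(0.0695 × 1/12) = 65.56 · e^0.005792
= 65.56 × 1.005809 = £65.94 per barrel

£65.94 per barrel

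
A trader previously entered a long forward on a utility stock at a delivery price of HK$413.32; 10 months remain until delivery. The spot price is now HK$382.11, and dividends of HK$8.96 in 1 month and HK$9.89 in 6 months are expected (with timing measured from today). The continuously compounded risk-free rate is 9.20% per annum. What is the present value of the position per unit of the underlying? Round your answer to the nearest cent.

PV(remaining dividends) I = 8.96·e^(−0.0920·1/12) + 9.89·e^(−0.0920·6/12) = 18.3369
Current forward F = (S − I)·e^(rT) = (382.11 − 18.3369)·e^(0.0920·10/12) = 363.7731 × 1.079682 = 392.7593
Value (long) = (F − K)·e^(−rT) = (392.7593 − 413.32) × 0.926199 = -19.0433
Value = -HK$19.04

-HK$19.04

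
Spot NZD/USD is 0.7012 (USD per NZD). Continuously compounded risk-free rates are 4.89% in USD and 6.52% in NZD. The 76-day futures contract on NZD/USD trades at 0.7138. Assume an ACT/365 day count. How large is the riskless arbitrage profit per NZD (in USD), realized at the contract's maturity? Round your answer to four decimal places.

0.0150 per NZD (in USD)

Fair futures: F* = S·e^(carry·T), with carry = (r_USD − r_NZD) = 0.0489 − 0.0652 = -0.0163
F* = 0.7012 · e^(-0.0163 × 76/365) = 0.7012 · e^-0.003394 = 0.7012 × 0.996612 = 0.6988
Market 0.7138 > fair 0.6988: forward overpriced → cash-and-carry (buy spot, short the forward).
At maturity, profit = |F_mkt − F*| = |0.7138 − 0.6988| = 0.0150 per NZD (in USD)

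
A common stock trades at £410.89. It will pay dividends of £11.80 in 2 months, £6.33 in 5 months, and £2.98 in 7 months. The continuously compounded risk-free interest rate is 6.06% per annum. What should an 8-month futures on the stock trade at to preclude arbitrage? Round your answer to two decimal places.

£406.25

PV(dividends) I = 11.80·e^(−0.0606·2/12) + 6.33·e^(−0.0606·5/12) + 2.98·e^(−0.0606·7/12)
I = 11.6814 + 6.1722 + 2.8765 = 20.7301
F = (S − I)·e^(rT) = (410.89 − 20.7301) · e^(0.0606·8/12)
= 390.1599 · e^0.040400 = 390.1599 × 1.041227 = £406.25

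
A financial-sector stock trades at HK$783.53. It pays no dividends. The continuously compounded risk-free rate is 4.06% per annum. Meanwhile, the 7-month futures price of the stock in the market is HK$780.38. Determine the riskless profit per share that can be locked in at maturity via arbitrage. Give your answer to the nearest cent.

Fair futures: F* = S·e^(carry·T), with carry = r = 0.0406
F* = 783.53 · e^(0.0406 × 7/12) = 783.53 · e^0.023683 = 783.53 × 1.023966 = HK$802.3081
Market HK$780.38 < fair HK$802.3081: forward underpriced → reverse cash-and-carry (short spot, go long the forward).
At maturity, profit = |F_mkt − F*| = |780.38 − 802.3081| = HK$21.93 per share

HK$21.93 per share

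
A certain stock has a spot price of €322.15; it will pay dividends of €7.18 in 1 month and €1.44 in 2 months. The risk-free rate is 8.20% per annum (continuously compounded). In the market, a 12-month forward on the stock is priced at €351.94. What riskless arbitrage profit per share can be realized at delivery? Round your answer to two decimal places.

€11.54 per share

PV(dividends) I = 7.18·e^(−0.0820·1/12) + 1.44·e^(−0.0820·2/12) = 8.5516
Fair forward F* = (S − I)·e^(rT) = (322.15 − 8.5516)·e^0.082000 = 313.5984 × 1.085456 = 340.3973
Market €351.94 > fair 340.3973: forward overpriced → cash-and-carry (borrow at r, buy the stock and collect the dividends, short the forward).
Profit at T = |F_mkt − F*| = |351.94 − 340.3973| = €11.54 per share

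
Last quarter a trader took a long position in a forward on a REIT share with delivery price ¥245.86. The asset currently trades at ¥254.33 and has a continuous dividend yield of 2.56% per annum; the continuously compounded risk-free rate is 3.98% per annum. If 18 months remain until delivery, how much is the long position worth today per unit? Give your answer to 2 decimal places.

¥13.14

Current fair forward for the remaining 18 months: F = S·e^((r − q)·T), (r − q) = 0.0398 − 0.0256 = 0.0142
F = 254.33 · e^(0.0142 × 18/12) = 254.33 × 1.021528 = 259.8052
Value of long forward = (F − K)·e^(−rT) = (259.8052 − 245.86) · e^(−0.0398·18/12)
= 13.9452 × 0.942047 = 13.14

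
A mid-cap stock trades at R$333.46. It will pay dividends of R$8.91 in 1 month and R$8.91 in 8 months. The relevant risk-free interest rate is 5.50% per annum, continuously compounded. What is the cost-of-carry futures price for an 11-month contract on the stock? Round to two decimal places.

PV(dividends) I = 8.91·e^(−0.0550·1/12) + 8.91·e^(−0.0550·8/12)
I = 8.8693 + 8.5892 = 17.4585
F = (S − I)·e^(rT) = (333.46 − 17.4585) · e^(0.0550·11/12)
= 316.0015 · e^0.050417 = 316.0015 × 1.051710 = R$332.34

R$332.34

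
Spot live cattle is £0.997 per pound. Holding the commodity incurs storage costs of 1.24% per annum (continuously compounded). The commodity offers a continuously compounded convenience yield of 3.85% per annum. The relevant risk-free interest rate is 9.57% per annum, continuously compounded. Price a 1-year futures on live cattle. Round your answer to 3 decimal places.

£1.069 per pound

Net carry = r + u − y = 0.0957 + 0.0124 − 0.0385 = 0.0696
F = S·e^((r+u−y)T) = 0.997 · e^(0.0696 × 1) = 0.997 · e^0.069600
= 0.997 × 1.072079 = £1.069 per pound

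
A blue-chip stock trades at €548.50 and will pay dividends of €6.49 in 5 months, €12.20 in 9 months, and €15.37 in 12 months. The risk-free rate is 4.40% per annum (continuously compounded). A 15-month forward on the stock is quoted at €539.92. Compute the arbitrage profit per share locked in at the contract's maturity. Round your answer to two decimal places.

€4.85 per share

PV(dividends) I = 6.49·e^(−0.0440·5/12) + 12.20·e^(−0.0440·9/12) + 15.37·e^(−0.0440·12/12) = 32.8845
Fair forward F* = (S − I)·e^(rT) = (548.50 − 32.8845)·e^0.055000 = 515.6155 × 1.056541 = 544.7689
Market €539.92 < fair 544.7689: forward underpriced → reverse cash-and-carry (short the stock, invest proceeds at r, pay the dividends, go long the forward).
Profit at T = |F_mkt − F*| = |539.92 − 544.7689| = €4.85 per share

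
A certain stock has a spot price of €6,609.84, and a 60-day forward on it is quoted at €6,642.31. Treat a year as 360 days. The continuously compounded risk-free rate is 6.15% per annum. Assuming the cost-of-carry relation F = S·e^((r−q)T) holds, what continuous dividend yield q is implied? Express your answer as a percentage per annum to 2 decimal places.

From F = S·e^((r−q)T): (r − q) = ln(F/S)/T
ln(6642.31/6609.84) = ln(1.004912) = 0.004900
(r − q) = 0.004900 / (60/360) = 0.029400
q = r − ln(F/S)/T = 0.0615 − 0.029400 = 0.032100
q = 3.21%

3.21%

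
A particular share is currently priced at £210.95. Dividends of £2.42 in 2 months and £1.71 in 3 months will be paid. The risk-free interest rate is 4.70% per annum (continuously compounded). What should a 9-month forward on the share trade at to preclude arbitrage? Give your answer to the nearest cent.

£214.28

PV(dividends) I = 2.42·e^(−0.0470·2/12) + 1.71·e^(−0.0470·3/12)
I = 2.4011 + 1.6900 = 4.0911
F = (S − I)·e^(rT) = (210.95 − 4.0911) · e^(0.0470·9/12)
= 206.8589 · e^0.035250 = 206.8589 × 1.035879 = £214.28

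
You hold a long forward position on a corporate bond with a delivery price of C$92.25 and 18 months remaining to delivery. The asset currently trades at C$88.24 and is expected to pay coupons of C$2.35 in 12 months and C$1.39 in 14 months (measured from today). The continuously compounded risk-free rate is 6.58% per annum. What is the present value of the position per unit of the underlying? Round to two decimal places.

C$1.17

PV(remaining coupons) I = 2.35·e^(−0.0658·12/12) + 1.39·e^(−0.0658·14/12) = 3.4876
Current forward F = (S − I)·e^(rT) = (88.24 − 3.4876)·e^(0.0658·18/12) = 84.7524 × 1.103735 = 93.5442
Value (long) = (F − K)·e^(−rT) = (93.5442 − 92.25) × 0.906014 = 1.1726
Value = C$1.17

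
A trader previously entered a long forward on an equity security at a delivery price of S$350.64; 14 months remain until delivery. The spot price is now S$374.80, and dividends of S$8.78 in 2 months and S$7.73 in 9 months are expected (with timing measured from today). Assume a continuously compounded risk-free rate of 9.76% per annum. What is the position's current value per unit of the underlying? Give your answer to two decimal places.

S$46.07

PV(remaining dividends) I = 8.78·e^(−0.0976·2/12) + 7.73·e^(−0.0976·9/12) = 15.8227
Current forward F = (S − I)·e^(rT) = (374.80 − 15.8227)·e^(0.0976·14/12) = 358.9773 × 1.120603 = 402.2710
Value (long) = (F − K)·e^(−rT) = (402.2710 − 350.64) × 0.892377 = 46.0743
Value = S$46.07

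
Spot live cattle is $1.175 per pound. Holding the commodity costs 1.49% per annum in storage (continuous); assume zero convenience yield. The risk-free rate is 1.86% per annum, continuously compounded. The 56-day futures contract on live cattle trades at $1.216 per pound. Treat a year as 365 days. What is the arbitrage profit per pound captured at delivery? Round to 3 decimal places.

$0.035 per pound

Fair futures: F* = S·e^(carry·T), with carry = (r + u) = 0.0186 + 0.0149 = 0.0335
F* = 1.175 · e^(0.0335 × 56/365) = 1.175 · e^0.005140 = 1.175 × 1.005153 = $1.1811
Market $1.216 > fair $1.1811: forward overpriced → cash-and-carry (buy spot, short the forward).
At maturity, profit = |F_mkt − F*| = |1.216 − 1.1811| = $0.035 per pound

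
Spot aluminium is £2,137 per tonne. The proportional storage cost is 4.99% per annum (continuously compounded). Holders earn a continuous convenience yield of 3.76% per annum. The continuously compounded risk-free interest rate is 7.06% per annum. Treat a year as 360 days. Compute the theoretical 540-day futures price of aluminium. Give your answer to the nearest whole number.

£2,420 per tonne

Net carry = r + u − y = 0.0706 + 0.0499 − 0.0376 = 0.0829
F = S·e^((r+u−y)T) = 2137 · e^(0.0829 × 540/360) = 2137 · e^0.124350
= 2137 × 1.132412 = £2,420 per tonne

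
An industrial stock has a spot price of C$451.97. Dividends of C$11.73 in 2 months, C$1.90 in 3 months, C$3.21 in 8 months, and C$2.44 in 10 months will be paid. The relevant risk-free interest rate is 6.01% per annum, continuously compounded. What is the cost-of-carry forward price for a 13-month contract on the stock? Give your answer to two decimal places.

PV(dividends) I = 11.73·e^(−0.0601·2/12) + 1.90·e^(−0.0601·3/12) + 3.21·e^(−0.0601·8/12) + 2.44·e^(−0.0601·10/12)
I = 11.6131 + 1.8717 + 3.0839 + 2.3208 = 18.8895
F = (S − I)·e^(rT) = (451.97 − 18.8895) · e^(0.0601·13/12)
= 433.0805 · e^0.065108 = 433.0805 × 1.067274 = C$462.22

C$462.22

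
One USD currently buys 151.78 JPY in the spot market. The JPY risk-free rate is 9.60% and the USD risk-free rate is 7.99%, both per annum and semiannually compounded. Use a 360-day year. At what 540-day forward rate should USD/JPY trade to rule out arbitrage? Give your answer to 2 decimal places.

By covered interest parity, F = S · (1+r_JPY/2)^(2T) / (1+r_USD/2)^(2T)
= 151.78 × 1.151023 / 1.124702 = 151.78 × 1.023403
F = 155.33 JPY per USD

155.33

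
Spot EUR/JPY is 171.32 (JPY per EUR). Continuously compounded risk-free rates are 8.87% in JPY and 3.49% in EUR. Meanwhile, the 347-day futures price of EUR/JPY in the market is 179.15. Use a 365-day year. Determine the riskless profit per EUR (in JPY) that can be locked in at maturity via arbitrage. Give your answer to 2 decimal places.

1.16 per EUR (in JPY)

Fair futures: F* = S·e^(carry·T), with carry = (r_JPY − r_EUR) = 0.0887 − 0.0349 = 0.0538
F* = 171.32 · e^(0.0538 × 347/365) = 171.32 · e^0.051147 = 171.32 × 1.052478 = 180.3105
Market 179.15 < fair 180.3105: forward underpriced → reverse cash-and-carry (short spot, go long the forward).
At maturity, profit = |F_mkt − F*| = |179.15 − 180.3105| = 1.16 per EUR (in JPY)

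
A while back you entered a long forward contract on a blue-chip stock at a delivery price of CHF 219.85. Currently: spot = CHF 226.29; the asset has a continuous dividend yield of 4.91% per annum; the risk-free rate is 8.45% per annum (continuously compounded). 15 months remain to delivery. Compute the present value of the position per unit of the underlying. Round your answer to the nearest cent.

Current fair forward for the remaining 15 months: F = S·e^((r − q)·T), (r − q) = 0.0845 − 0.0491 = 0.0354
F = 226.29 · e^(0.0354 × 15/12) = 226.29 × 1.045244 = 236.5283
Value of long forward = (F − K)·e^(−rT) = (236.5283 − 219.85) · e^(−0.0845·15/12)
= 16.6783 × 0.899762 = 15.01

CHF 15.01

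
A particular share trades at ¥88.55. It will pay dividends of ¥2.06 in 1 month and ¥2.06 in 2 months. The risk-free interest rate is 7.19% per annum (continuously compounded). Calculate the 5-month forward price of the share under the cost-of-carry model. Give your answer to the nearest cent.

¥87.04

PV(dividends) I = 2.06·e^(−0.0719·1/12) + 2.06·e^(−0.0719·2/12)
I = 2.0477 + 2.0355 = 4.0832
F = (S − I)·e^(rT) = (88.55 − 4.0832) · e^(0.0719·5/12)
= 84.4668 · e^0.029958 = 84.4668 × 1.030411 = ¥87.04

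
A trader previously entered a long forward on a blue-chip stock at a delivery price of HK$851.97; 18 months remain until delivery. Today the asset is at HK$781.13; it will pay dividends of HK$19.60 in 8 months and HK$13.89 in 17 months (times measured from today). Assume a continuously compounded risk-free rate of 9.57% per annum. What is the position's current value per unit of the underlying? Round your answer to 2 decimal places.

PV(remaining dividends) I = 19.60·e^(−0.0957·8/12) + 13.89·e^(−0.0957·17/12) = 30.5175
Current forward F = (S − I)·e^(rT) = (781.13 − 30.5175)·e^(0.0957·18/12) = 750.6125 × 1.154365 = 866.4808
Value (long) = (F − K)·e^(−rT) = (866.4808 − 851.97) × 0.866277 = 12.5704
Value = HK$12.57

HK$12.57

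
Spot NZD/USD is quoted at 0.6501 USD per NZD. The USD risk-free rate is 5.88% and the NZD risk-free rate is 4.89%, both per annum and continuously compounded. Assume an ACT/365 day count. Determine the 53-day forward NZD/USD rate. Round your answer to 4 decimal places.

0.6510

F = S·e^((r_USD − r_NZD)T) = 0.6501 · e^((0.0588 − 0.0489) × 53/365)
= 0.6501 · e^0.001438 = 0.6501 × 1.001439
F = 0.6510 USD per NZD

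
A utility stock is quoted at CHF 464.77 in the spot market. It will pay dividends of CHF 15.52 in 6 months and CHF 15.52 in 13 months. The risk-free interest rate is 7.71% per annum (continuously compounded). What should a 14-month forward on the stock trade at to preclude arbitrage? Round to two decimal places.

CHF 476.56

PV(dividends) I = 15.52·e^(−0.0771·6/12) + 15.52·e^(−0.0771·13/12)
I = 14.9331 + 14.2764 = 29.2095
F = (S − I)·e^(rT) = (464.77 − 29.2095) · e^(0.0771·14/12)
= 435.5605 · e^0.089950 = 435.5605 × 1.094120 = CHF 476.56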